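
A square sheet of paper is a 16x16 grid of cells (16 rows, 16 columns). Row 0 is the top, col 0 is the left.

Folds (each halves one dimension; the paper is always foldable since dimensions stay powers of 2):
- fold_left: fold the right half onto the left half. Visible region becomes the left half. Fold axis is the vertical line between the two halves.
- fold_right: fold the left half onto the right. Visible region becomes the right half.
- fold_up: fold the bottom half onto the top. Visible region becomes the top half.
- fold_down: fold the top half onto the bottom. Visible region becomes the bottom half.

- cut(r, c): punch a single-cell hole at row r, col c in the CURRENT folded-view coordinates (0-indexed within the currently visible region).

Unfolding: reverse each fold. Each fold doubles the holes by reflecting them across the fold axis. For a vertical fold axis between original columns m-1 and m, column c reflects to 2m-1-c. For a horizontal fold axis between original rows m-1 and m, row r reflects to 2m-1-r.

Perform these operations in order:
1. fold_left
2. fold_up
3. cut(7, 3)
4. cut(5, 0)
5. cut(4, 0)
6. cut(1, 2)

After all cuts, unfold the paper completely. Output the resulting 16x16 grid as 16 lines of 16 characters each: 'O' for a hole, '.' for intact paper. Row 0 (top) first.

Op 1 fold_left: fold axis v@8; visible region now rows[0,16) x cols[0,8) = 16x8
Op 2 fold_up: fold axis h@8; visible region now rows[0,8) x cols[0,8) = 8x8
Op 3 cut(7, 3): punch at orig (7,3); cuts so far [(7, 3)]; region rows[0,8) x cols[0,8) = 8x8
Op 4 cut(5, 0): punch at orig (5,0); cuts so far [(5, 0), (7, 3)]; region rows[0,8) x cols[0,8) = 8x8
Op 5 cut(4, 0): punch at orig (4,0); cuts so far [(4, 0), (5, 0), (7, 3)]; region rows[0,8) x cols[0,8) = 8x8
Op 6 cut(1, 2): punch at orig (1,2); cuts so far [(1, 2), (4, 0), (5, 0), (7, 3)]; region rows[0,8) x cols[0,8) = 8x8
Unfold 1 (reflect across h@8): 8 holes -> [(1, 2), (4, 0), (5, 0), (7, 3), (8, 3), (10, 0), (11, 0), (14, 2)]
Unfold 2 (reflect across v@8): 16 holes -> [(1, 2), (1, 13), (4, 0), (4, 15), (5, 0), (5, 15), (7, 3), (7, 12), (8, 3), (8, 12), (10, 0), (10, 15), (11, 0), (11, 15), (14, 2), (14, 13)]

Answer: ................
..O..........O..
................
................
O..............O
O..............O
................
...O........O...
...O........O...
................
O..............O
O..............O
................
................
..O..........O..
................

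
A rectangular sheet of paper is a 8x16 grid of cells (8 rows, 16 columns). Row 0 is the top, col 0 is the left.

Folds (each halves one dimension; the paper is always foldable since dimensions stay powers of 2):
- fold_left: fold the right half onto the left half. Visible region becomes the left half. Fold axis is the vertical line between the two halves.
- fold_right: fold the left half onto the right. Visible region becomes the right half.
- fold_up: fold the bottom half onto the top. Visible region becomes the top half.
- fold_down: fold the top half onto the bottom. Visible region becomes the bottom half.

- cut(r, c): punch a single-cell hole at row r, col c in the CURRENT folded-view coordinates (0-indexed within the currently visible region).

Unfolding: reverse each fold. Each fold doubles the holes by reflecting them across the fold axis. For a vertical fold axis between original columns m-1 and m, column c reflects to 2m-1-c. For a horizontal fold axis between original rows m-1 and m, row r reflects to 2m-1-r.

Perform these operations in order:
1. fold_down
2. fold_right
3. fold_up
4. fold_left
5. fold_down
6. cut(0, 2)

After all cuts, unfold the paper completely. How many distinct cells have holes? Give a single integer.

Op 1 fold_down: fold axis h@4; visible region now rows[4,8) x cols[0,16) = 4x16
Op 2 fold_right: fold axis v@8; visible region now rows[4,8) x cols[8,16) = 4x8
Op 3 fold_up: fold axis h@6; visible region now rows[4,6) x cols[8,16) = 2x8
Op 4 fold_left: fold axis v@12; visible region now rows[4,6) x cols[8,12) = 2x4
Op 5 fold_down: fold axis h@5; visible region now rows[5,6) x cols[8,12) = 1x4
Op 6 cut(0, 2): punch at orig (5,10); cuts so far [(5, 10)]; region rows[5,6) x cols[8,12) = 1x4
Unfold 1 (reflect across h@5): 2 holes -> [(4, 10), (5, 10)]
Unfold 2 (reflect across v@12): 4 holes -> [(4, 10), (4, 13), (5, 10), (5, 13)]
Unfold 3 (reflect across h@6): 8 holes -> [(4, 10), (4, 13), (5, 10), (5, 13), (6, 10), (6, 13), (7, 10), (7, 13)]
Unfold 4 (reflect across v@8): 16 holes -> [(4, 2), (4, 5), (4, 10), (4, 13), (5, 2), (5, 5), (5, 10), (5, 13), (6, 2), (6, 5), (6, 10), (6, 13), (7, 2), (7, 5), (7, 10), (7, 13)]
Unfold 5 (reflect across h@4): 32 holes -> [(0, 2), (0, 5), (0, 10), (0, 13), (1, 2), (1, 5), (1, 10), (1, 13), (2, 2), (2, 5), (2, 10), (2, 13), (3, 2), (3, 5), (3, 10), (3, 13), (4, 2), (4, 5), (4, 10), (4, 13), (5, 2), (5, 5), (5, 10), (5, 13), (6, 2), (6, 5), (6, 10), (6, 13), (7, 2), (7, 5), (7, 10), (7, 13)]

Answer: 32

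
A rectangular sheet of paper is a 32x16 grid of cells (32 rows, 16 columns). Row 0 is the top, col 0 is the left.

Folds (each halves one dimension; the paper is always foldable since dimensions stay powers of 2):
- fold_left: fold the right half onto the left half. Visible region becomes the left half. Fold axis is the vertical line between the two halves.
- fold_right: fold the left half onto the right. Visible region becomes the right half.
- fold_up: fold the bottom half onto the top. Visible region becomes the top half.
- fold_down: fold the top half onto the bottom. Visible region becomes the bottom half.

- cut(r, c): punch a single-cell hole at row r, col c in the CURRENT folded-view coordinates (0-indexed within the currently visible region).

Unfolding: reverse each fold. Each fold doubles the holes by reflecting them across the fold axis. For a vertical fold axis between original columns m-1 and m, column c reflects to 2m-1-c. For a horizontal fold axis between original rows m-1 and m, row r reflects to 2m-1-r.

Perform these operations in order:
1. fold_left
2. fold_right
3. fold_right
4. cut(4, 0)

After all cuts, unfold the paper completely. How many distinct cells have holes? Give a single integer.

Answer: 8

Derivation:
Op 1 fold_left: fold axis v@8; visible region now rows[0,32) x cols[0,8) = 32x8
Op 2 fold_right: fold axis v@4; visible region now rows[0,32) x cols[4,8) = 32x4
Op 3 fold_right: fold axis v@6; visible region now rows[0,32) x cols[6,8) = 32x2
Op 4 cut(4, 0): punch at orig (4,6); cuts so far [(4, 6)]; region rows[0,32) x cols[6,8) = 32x2
Unfold 1 (reflect across v@6): 2 holes -> [(4, 5), (4, 6)]
Unfold 2 (reflect across v@4): 4 holes -> [(4, 1), (4, 2), (4, 5), (4, 6)]
Unfold 3 (reflect across v@8): 8 holes -> [(4, 1), (4, 2), (4, 5), (4, 6), (4, 9), (4, 10), (4, 13), (4, 14)]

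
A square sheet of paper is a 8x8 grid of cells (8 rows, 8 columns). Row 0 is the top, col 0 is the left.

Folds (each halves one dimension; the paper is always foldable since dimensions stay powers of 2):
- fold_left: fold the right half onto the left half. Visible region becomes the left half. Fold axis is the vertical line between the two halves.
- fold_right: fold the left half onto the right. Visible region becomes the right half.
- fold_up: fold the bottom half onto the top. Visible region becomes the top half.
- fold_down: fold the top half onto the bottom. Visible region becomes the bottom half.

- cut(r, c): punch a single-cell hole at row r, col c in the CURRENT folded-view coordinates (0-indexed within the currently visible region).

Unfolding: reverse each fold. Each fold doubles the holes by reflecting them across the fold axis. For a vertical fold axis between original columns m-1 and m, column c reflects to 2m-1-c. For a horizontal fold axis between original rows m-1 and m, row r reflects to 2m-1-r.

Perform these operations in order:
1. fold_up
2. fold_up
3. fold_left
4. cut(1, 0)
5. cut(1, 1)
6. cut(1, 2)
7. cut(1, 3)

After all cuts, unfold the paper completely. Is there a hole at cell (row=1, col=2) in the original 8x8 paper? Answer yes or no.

Op 1 fold_up: fold axis h@4; visible region now rows[0,4) x cols[0,8) = 4x8
Op 2 fold_up: fold axis h@2; visible region now rows[0,2) x cols[0,8) = 2x8
Op 3 fold_left: fold axis v@4; visible region now rows[0,2) x cols[0,4) = 2x4
Op 4 cut(1, 0): punch at orig (1,0); cuts so far [(1, 0)]; region rows[0,2) x cols[0,4) = 2x4
Op 5 cut(1, 1): punch at orig (1,1); cuts so far [(1, 0), (1, 1)]; region rows[0,2) x cols[0,4) = 2x4
Op 6 cut(1, 2): punch at orig (1,2); cuts so far [(1, 0), (1, 1), (1, 2)]; region rows[0,2) x cols[0,4) = 2x4
Op 7 cut(1, 3): punch at orig (1,3); cuts so far [(1, 0), (1, 1), (1, 2), (1, 3)]; region rows[0,2) x cols[0,4) = 2x4
Unfold 1 (reflect across v@4): 8 holes -> [(1, 0), (1, 1), (1, 2), (1, 3), (1, 4), (1, 5), (1, 6), (1, 7)]
Unfold 2 (reflect across h@2): 16 holes -> [(1, 0), (1, 1), (1, 2), (1, 3), (1, 4), (1, 5), (1, 6), (1, 7), (2, 0), (2, 1), (2, 2), (2, 3), (2, 4), (2, 5), (2, 6), (2, 7)]
Unfold 3 (reflect across h@4): 32 holes -> [(1, 0), (1, 1), (1, 2), (1, 3), (1, 4), (1, 5), (1, 6), (1, 7), (2, 0), (2, 1), (2, 2), (2, 3), (2, 4), (2, 5), (2, 6), (2, 7), (5, 0), (5, 1), (5, 2), (5, 3), (5, 4), (5, 5), (5, 6), (5, 7), (6, 0), (6, 1), (6, 2), (6, 3), (6, 4), (6, 5), (6, 6), (6, 7)]
Holes: [(1, 0), (1, 1), (1, 2), (1, 3), (1, 4), (1, 5), (1, 6), (1, 7), (2, 0), (2, 1), (2, 2), (2, 3), (2, 4), (2, 5), (2, 6), (2, 7), (5, 0), (5, 1), (5, 2), (5, 3), (5, 4), (5, 5), (5, 6), (5, 7), (6, 0), (6, 1), (6, 2), (6, 3), (6, 4), (6, 5), (6, 6), (6, 7)]

Answer: yes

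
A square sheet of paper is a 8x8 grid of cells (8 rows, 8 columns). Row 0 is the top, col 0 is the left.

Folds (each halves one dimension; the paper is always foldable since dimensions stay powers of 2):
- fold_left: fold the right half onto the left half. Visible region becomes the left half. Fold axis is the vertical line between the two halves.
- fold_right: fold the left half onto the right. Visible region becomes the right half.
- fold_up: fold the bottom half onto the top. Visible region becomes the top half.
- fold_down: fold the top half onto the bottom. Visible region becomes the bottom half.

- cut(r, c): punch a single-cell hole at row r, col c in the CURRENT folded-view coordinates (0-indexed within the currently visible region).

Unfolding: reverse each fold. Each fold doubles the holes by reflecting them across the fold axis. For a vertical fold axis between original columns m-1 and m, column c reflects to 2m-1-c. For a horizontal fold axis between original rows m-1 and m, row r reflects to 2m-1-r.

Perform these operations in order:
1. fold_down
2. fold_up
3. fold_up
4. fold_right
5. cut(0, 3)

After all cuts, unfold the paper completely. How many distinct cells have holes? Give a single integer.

Op 1 fold_down: fold axis h@4; visible region now rows[4,8) x cols[0,8) = 4x8
Op 2 fold_up: fold axis h@6; visible region now rows[4,6) x cols[0,8) = 2x8
Op 3 fold_up: fold axis h@5; visible region now rows[4,5) x cols[0,8) = 1x8
Op 4 fold_right: fold axis v@4; visible region now rows[4,5) x cols[4,8) = 1x4
Op 5 cut(0, 3): punch at orig (4,7); cuts so far [(4, 7)]; region rows[4,5) x cols[4,8) = 1x4
Unfold 1 (reflect across v@4): 2 holes -> [(4, 0), (4, 7)]
Unfold 2 (reflect across h@5): 4 holes -> [(4, 0), (4, 7), (5, 0), (5, 7)]
Unfold 3 (reflect across h@6): 8 holes -> [(4, 0), (4, 7), (5, 0), (5, 7), (6, 0), (6, 7), (7, 0), (7, 7)]
Unfold 4 (reflect across h@4): 16 holes -> [(0, 0), (0, 7), (1, 0), (1, 7), (2, 0), (2, 7), (3, 0), (3, 7), (4, 0), (4, 7), (5, 0), (5, 7), (6, 0), (6, 7), (7, 0), (7, 7)]

Answer: 16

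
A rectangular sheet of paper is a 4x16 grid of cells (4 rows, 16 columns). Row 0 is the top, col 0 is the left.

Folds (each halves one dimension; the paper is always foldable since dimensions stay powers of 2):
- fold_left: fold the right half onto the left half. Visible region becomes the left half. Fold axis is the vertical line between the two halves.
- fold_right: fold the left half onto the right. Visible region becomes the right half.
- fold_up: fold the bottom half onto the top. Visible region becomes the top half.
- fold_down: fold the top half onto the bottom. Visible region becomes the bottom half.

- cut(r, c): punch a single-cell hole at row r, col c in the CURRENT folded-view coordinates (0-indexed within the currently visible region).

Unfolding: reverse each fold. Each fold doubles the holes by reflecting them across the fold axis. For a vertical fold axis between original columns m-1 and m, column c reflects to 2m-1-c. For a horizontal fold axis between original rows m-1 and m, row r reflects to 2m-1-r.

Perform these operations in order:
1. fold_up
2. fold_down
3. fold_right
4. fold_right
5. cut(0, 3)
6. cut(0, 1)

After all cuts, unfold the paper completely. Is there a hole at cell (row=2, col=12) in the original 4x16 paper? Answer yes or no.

Op 1 fold_up: fold axis h@2; visible region now rows[0,2) x cols[0,16) = 2x16
Op 2 fold_down: fold axis h@1; visible region now rows[1,2) x cols[0,16) = 1x16
Op 3 fold_right: fold axis v@8; visible region now rows[1,2) x cols[8,16) = 1x8
Op 4 fold_right: fold axis v@12; visible region now rows[1,2) x cols[12,16) = 1x4
Op 5 cut(0, 3): punch at orig (1,15); cuts so far [(1, 15)]; region rows[1,2) x cols[12,16) = 1x4
Op 6 cut(0, 1): punch at orig (1,13); cuts so far [(1, 13), (1, 15)]; region rows[1,2) x cols[12,16) = 1x4
Unfold 1 (reflect across v@12): 4 holes -> [(1, 8), (1, 10), (1, 13), (1, 15)]
Unfold 2 (reflect across v@8): 8 holes -> [(1, 0), (1, 2), (1, 5), (1, 7), (1, 8), (1, 10), (1, 13), (1, 15)]
Unfold 3 (reflect across h@1): 16 holes -> [(0, 0), (0, 2), (0, 5), (0, 7), (0, 8), (0, 10), (0, 13), (0, 15), (1, 0), (1, 2), (1, 5), (1, 7), (1, 8), (1, 10), (1, 13), (1, 15)]
Unfold 4 (reflect across h@2): 32 holes -> [(0, 0), (0, 2), (0, 5), (0, 7), (0, 8), (0, 10), (0, 13), (0, 15), (1, 0), (1, 2), (1, 5), (1, 7), (1, 8), (1, 10), (1, 13), (1, 15), (2, 0), (2, 2), (2, 5), (2, 7), (2, 8), (2, 10), (2, 13), (2, 15), (3, 0), (3, 2), (3, 5), (3, 7), (3, 8), (3, 10), (3, 13), (3, 15)]
Holes: [(0, 0), (0, 2), (0, 5), (0, 7), (0, 8), (0, 10), (0, 13), (0, 15), (1, 0), (1, 2), (1, 5), (1, 7), (1, 8), (1, 10), (1, 13), (1, 15), (2, 0), (2, 2), (2, 5), (2, 7), (2, 8), (2, 10), (2, 13), (2, 15), (3, 0), (3, 2), (3, 5), (3, 7), (3, 8), (3, 10), (3, 13), (3, 15)]

Answer: no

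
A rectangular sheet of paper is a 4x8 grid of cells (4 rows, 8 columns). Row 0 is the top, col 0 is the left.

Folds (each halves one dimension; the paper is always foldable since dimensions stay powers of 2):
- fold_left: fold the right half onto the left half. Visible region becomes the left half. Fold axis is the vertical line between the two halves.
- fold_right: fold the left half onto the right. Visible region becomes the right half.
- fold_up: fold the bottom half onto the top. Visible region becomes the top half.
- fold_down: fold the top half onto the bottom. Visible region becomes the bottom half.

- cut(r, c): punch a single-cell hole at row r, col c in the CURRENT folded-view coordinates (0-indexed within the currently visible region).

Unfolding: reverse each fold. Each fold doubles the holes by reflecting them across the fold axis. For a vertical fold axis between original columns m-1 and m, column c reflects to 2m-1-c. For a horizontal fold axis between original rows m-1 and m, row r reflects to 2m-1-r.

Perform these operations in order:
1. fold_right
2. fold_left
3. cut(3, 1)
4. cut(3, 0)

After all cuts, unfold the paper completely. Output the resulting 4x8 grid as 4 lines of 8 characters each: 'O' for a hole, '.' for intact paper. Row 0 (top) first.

Answer: ........
........
........
OOOOOOOO

Derivation:
Op 1 fold_right: fold axis v@4; visible region now rows[0,4) x cols[4,8) = 4x4
Op 2 fold_left: fold axis v@6; visible region now rows[0,4) x cols[4,6) = 4x2
Op 3 cut(3, 1): punch at orig (3,5); cuts so far [(3, 5)]; region rows[0,4) x cols[4,6) = 4x2
Op 4 cut(3, 0): punch at orig (3,4); cuts so far [(3, 4), (3, 5)]; region rows[0,4) x cols[4,6) = 4x2
Unfold 1 (reflect across v@6): 4 holes -> [(3, 4), (3, 5), (3, 6), (3, 7)]
Unfold 2 (reflect across v@4): 8 holes -> [(3, 0), (3, 1), (3, 2), (3, 3), (3, 4), (3, 5), (3, 6), (3, 7)]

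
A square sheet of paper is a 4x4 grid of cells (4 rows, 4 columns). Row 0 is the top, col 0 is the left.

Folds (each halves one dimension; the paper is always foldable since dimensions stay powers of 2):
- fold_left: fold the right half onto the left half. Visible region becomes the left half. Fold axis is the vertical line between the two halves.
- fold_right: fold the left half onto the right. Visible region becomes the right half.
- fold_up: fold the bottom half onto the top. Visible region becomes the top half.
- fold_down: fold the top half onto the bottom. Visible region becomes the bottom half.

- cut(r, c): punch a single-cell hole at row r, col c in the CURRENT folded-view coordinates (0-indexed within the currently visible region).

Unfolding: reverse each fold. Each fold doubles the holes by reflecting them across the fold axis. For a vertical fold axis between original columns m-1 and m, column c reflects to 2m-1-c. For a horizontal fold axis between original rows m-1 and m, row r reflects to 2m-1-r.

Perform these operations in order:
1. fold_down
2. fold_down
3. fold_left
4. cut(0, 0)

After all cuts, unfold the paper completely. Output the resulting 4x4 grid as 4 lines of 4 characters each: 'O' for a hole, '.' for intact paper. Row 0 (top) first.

Answer: O..O
O..O
O..O
O..O

Derivation:
Op 1 fold_down: fold axis h@2; visible region now rows[2,4) x cols[0,4) = 2x4
Op 2 fold_down: fold axis h@3; visible region now rows[3,4) x cols[0,4) = 1x4
Op 3 fold_left: fold axis v@2; visible region now rows[3,4) x cols[0,2) = 1x2
Op 4 cut(0, 0): punch at orig (3,0); cuts so far [(3, 0)]; region rows[3,4) x cols[0,2) = 1x2
Unfold 1 (reflect across v@2): 2 holes -> [(3, 0), (3, 3)]
Unfold 2 (reflect across h@3): 4 holes -> [(2, 0), (2, 3), (3, 0), (3, 3)]
Unfold 3 (reflect across h@2): 8 holes -> [(0, 0), (0, 3), (1, 0), (1, 3), (2, 0), (2, 3), (3, 0), (3, 3)]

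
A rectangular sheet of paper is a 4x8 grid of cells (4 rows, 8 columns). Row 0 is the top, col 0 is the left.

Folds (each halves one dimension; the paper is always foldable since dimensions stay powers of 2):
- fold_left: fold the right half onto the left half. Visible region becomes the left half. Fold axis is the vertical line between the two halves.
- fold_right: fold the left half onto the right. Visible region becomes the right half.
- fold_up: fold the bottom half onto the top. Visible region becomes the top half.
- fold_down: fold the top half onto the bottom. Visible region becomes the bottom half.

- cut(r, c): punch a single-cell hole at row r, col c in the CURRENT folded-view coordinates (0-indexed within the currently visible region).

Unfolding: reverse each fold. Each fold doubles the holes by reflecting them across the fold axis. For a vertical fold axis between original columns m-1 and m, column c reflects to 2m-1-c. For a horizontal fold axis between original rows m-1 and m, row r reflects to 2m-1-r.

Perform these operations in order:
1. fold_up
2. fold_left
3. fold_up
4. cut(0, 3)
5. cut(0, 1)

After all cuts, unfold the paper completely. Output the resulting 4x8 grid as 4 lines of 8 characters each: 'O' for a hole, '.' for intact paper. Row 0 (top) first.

Answer: .O.OO.O.
.O.OO.O.
.O.OO.O.
.O.OO.O.

Derivation:
Op 1 fold_up: fold axis h@2; visible region now rows[0,2) x cols[0,8) = 2x8
Op 2 fold_left: fold axis v@4; visible region now rows[0,2) x cols[0,4) = 2x4
Op 3 fold_up: fold axis h@1; visible region now rows[0,1) x cols[0,4) = 1x4
Op 4 cut(0, 3): punch at orig (0,3); cuts so far [(0, 3)]; region rows[0,1) x cols[0,4) = 1x4
Op 5 cut(0, 1): punch at orig (0,1); cuts so far [(0, 1), (0, 3)]; region rows[0,1) x cols[0,4) = 1x4
Unfold 1 (reflect across h@1): 4 holes -> [(0, 1), (0, 3), (1, 1), (1, 3)]
Unfold 2 (reflect across v@4): 8 holes -> [(0, 1), (0, 3), (0, 4), (0, 6), (1, 1), (1, 3), (1, 4), (1, 6)]
Unfold 3 (reflect across h@2): 16 holes -> [(0, 1), (0, 3), (0, 4), (0, 6), (1, 1), (1, 3), (1, 4), (1, 6), (2, 1), (2, 3), (2, 4), (2, 6), (3, 1), (3, 3), (3, 4), (3, 6)]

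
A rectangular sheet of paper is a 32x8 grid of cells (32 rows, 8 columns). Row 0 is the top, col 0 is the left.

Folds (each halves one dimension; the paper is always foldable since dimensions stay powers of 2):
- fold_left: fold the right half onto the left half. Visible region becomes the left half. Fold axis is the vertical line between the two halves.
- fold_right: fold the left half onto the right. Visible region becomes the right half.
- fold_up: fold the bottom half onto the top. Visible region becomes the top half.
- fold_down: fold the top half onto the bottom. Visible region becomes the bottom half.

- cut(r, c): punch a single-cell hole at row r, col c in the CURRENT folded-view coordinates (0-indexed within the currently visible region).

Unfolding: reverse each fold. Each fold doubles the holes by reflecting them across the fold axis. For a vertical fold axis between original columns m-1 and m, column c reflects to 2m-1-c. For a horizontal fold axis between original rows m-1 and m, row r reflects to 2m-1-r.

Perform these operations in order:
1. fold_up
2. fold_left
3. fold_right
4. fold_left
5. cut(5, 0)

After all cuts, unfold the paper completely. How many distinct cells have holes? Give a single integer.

Op 1 fold_up: fold axis h@16; visible region now rows[0,16) x cols[0,8) = 16x8
Op 2 fold_left: fold axis v@4; visible region now rows[0,16) x cols[0,4) = 16x4
Op 3 fold_right: fold axis v@2; visible region now rows[0,16) x cols[2,4) = 16x2
Op 4 fold_left: fold axis v@3; visible region now rows[0,16) x cols[2,3) = 16x1
Op 5 cut(5, 0): punch at orig (5,2); cuts so far [(5, 2)]; region rows[0,16) x cols[2,3) = 16x1
Unfold 1 (reflect across v@3): 2 holes -> [(5, 2), (5, 3)]
Unfold 2 (reflect across v@2): 4 holes -> [(5, 0), (5, 1), (5, 2), (5, 3)]
Unfold 3 (reflect across v@4): 8 holes -> [(5, 0), (5, 1), (5, 2), (5, 3), (5, 4), (5, 5), (5, 6), (5, 7)]
Unfold 4 (reflect across h@16): 16 holes -> [(5, 0), (5, 1), (5, 2), (5, 3), (5, 4), (5, 5), (5, 6), (5, 7), (26, 0), (26, 1), (26, 2), (26, 3), (26, 4), (26, 5), (26, 6), (26, 7)]

Answer: 16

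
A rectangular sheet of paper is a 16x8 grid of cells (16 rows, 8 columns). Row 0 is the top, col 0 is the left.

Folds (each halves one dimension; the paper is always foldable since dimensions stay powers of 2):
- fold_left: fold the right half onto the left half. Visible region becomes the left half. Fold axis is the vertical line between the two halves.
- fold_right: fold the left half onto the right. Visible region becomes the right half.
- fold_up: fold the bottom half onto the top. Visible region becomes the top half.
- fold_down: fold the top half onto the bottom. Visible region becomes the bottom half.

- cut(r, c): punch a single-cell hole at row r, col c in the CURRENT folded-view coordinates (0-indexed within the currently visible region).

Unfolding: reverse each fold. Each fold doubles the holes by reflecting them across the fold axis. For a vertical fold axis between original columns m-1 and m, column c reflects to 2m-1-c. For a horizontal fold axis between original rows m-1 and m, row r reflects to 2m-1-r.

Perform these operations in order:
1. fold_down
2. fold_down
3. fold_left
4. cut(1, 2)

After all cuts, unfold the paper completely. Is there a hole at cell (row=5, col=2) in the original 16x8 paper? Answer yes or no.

Op 1 fold_down: fold axis h@8; visible region now rows[8,16) x cols[0,8) = 8x8
Op 2 fold_down: fold axis h@12; visible region now rows[12,16) x cols[0,8) = 4x8
Op 3 fold_left: fold axis v@4; visible region now rows[12,16) x cols[0,4) = 4x4
Op 4 cut(1, 2): punch at orig (13,2); cuts so far [(13, 2)]; region rows[12,16) x cols[0,4) = 4x4
Unfold 1 (reflect across v@4): 2 holes -> [(13, 2), (13, 5)]
Unfold 2 (reflect across h@12): 4 holes -> [(10, 2), (10, 5), (13, 2), (13, 5)]
Unfold 3 (reflect across h@8): 8 holes -> [(2, 2), (2, 5), (5, 2), (5, 5), (10, 2), (10, 5), (13, 2), (13, 5)]
Holes: [(2, 2), (2, 5), (5, 2), (5, 5), (10, 2), (10, 5), (13, 2), (13, 5)]

Answer: yes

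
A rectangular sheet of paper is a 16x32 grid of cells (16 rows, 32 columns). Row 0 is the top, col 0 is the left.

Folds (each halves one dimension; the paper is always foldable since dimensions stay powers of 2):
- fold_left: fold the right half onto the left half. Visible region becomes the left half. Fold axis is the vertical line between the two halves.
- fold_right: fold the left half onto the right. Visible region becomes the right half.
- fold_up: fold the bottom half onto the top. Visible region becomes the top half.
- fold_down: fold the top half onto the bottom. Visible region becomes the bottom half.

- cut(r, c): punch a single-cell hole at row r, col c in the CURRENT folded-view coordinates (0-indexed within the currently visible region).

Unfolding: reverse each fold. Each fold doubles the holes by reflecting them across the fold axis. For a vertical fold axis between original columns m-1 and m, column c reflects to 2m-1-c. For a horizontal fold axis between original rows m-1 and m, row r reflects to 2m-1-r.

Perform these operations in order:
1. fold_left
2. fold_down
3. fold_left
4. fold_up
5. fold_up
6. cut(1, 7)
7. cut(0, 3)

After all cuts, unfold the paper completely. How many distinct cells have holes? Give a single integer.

Answer: 64

Derivation:
Op 1 fold_left: fold axis v@16; visible region now rows[0,16) x cols[0,16) = 16x16
Op 2 fold_down: fold axis h@8; visible region now rows[8,16) x cols[0,16) = 8x16
Op 3 fold_left: fold axis v@8; visible region now rows[8,16) x cols[0,8) = 8x8
Op 4 fold_up: fold axis h@12; visible region now rows[8,12) x cols[0,8) = 4x8
Op 5 fold_up: fold axis h@10; visible region now rows[8,10) x cols[0,8) = 2x8
Op 6 cut(1, 7): punch at orig (9,7); cuts so far [(9, 7)]; region rows[8,10) x cols[0,8) = 2x8
Op 7 cut(0, 3): punch at orig (8,3); cuts so far [(8, 3), (9, 7)]; region rows[8,10) x cols[0,8) = 2x8
Unfold 1 (reflect across h@10): 4 holes -> [(8, 3), (9, 7), (10, 7), (11, 3)]
Unfold 2 (reflect across h@12): 8 holes -> [(8, 3), (9, 7), (10, 7), (11, 3), (12, 3), (13, 7), (14, 7), (15, 3)]
Unfold 3 (reflect across v@8): 16 holes -> [(8, 3), (8, 12), (9, 7), (9, 8), (10, 7), (10, 8), (11, 3), (11, 12), (12, 3), (12, 12), (13, 7), (13, 8), (14, 7), (14, 8), (15, 3), (15, 12)]
Unfold 4 (reflect across h@8): 32 holes -> [(0, 3), (0, 12), (1, 7), (1, 8), (2, 7), (2, 8), (3, 3), (3, 12), (4, 3), (4, 12), (5, 7), (5, 8), (6, 7), (6, 8), (7, 3), (7, 12), (8, 3), (8, 12), (9, 7), (9, 8), (10, 7), (10, 8), (11, 3), (11, 12), (12, 3), (12, 12), (13, 7), (13, 8), (14, 7), (14, 8), (15, 3), (15, 12)]
Unfold 5 (reflect across v@16): 64 holes -> [(0, 3), (0, 12), (0, 19), (0, 28), (1, 7), (1, 8), (1, 23), (1, 24), (2, 7), (2, 8), (2, 23), (2, 24), (3, 3), (3, 12), (3, 19), (3, 28), (4, 3), (4, 12), (4, 19), (4, 28), (5, 7), (5, 8), (5, 23), (5, 24), (6, 7), (6, 8), (6, 23), (6, 24), (7, 3), (7, 12), (7, 19), (7, 28), (8, 3), (8, 12), (8, 19), (8, 28), (9, 7), (9, 8), (9, 23), (9, 24), (10, 7), (10, 8), (10, 23), (10, 24), (11, 3), (11, 12), (11, 19), (11, 28), (12, 3), (12, 12), (12, 19), (12, 28), (13, 7), (13, 8), (13, 23), (13, 24), (14, 7), (14, 8), (14, 23), (14, 24), (15, 3), (15, 12), (15, 19), (15, 28)]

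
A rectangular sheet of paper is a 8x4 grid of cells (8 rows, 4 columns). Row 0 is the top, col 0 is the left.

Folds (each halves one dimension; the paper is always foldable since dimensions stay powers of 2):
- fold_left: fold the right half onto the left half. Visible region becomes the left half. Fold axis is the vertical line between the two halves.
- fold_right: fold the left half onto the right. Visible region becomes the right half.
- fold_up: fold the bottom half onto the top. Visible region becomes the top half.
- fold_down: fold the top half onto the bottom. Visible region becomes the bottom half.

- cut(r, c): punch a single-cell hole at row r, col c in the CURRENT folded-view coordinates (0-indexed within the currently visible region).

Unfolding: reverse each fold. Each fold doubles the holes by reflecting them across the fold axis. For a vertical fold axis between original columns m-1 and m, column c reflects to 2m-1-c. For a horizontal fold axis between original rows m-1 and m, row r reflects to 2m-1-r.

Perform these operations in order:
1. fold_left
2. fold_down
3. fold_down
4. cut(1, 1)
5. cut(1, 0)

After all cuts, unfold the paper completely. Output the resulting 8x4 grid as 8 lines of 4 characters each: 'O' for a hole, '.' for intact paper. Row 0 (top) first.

Answer: OOOO
....
....
OOOO
OOOO
....
....
OOOO

Derivation:
Op 1 fold_left: fold axis v@2; visible region now rows[0,8) x cols[0,2) = 8x2
Op 2 fold_down: fold axis h@4; visible region now rows[4,8) x cols[0,2) = 4x2
Op 3 fold_down: fold axis h@6; visible region now rows[6,8) x cols[0,2) = 2x2
Op 4 cut(1, 1): punch at orig (7,1); cuts so far [(7, 1)]; region rows[6,8) x cols[0,2) = 2x2
Op 5 cut(1, 0): punch at orig (7,0); cuts so far [(7, 0), (7, 1)]; region rows[6,8) x cols[0,2) = 2x2
Unfold 1 (reflect across h@6): 4 holes -> [(4, 0), (4, 1), (7, 0), (7, 1)]
Unfold 2 (reflect across h@4): 8 holes -> [(0, 0), (0, 1), (3, 0), (3, 1), (4, 0), (4, 1), (7, 0), (7, 1)]
Unfold 3 (reflect across v@2): 16 holes -> [(0, 0), (0, 1), (0, 2), (0, 3), (3, 0), (3, 1), (3, 2), (3, 3), (4, 0), (4, 1), (4, 2), (4, 3), (7, 0), (7, 1), (7, 2), (7, 3)]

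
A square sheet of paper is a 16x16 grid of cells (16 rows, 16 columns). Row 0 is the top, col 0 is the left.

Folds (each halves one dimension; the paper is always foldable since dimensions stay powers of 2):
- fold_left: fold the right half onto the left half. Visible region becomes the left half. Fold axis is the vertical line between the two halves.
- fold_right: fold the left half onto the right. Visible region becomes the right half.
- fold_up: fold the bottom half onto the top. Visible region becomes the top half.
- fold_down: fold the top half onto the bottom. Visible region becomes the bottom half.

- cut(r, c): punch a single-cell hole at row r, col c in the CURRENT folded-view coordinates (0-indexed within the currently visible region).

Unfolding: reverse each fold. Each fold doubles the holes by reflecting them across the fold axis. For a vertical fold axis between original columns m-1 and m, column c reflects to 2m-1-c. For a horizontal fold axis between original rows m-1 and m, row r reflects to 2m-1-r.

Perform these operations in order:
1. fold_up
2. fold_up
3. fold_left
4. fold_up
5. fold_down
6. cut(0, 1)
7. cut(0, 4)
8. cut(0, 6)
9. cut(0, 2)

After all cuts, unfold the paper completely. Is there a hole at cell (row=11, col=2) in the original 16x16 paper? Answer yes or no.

Op 1 fold_up: fold axis h@8; visible region now rows[0,8) x cols[0,16) = 8x16
Op 2 fold_up: fold axis h@4; visible region now rows[0,4) x cols[0,16) = 4x16
Op 3 fold_left: fold axis v@8; visible region now rows[0,4) x cols[0,8) = 4x8
Op 4 fold_up: fold axis h@2; visible region now rows[0,2) x cols[0,8) = 2x8
Op 5 fold_down: fold axis h@1; visible region now rows[1,2) x cols[0,8) = 1x8
Op 6 cut(0, 1): punch at orig (1,1); cuts so far [(1, 1)]; region rows[1,2) x cols[0,8) = 1x8
Op 7 cut(0, 4): punch at orig (1,4); cuts so far [(1, 1), (1, 4)]; region rows[1,2) x cols[0,8) = 1x8
Op 8 cut(0, 6): punch at orig (1,6); cuts so far [(1, 1), (1, 4), (1, 6)]; region rows[1,2) x cols[0,8) = 1x8
Op 9 cut(0, 2): punch at orig (1,2); cuts so far [(1, 1), (1, 2), (1, 4), (1, 6)]; region rows[1,2) x cols[0,8) = 1x8
Unfold 1 (reflect across h@1): 8 holes -> [(0, 1), (0, 2), (0, 4), (0, 6), (1, 1), (1, 2), (1, 4), (1, 6)]
Unfold 2 (reflect across h@2): 16 holes -> [(0, 1), (0, 2), (0, 4), (0, 6), (1, 1), (1, 2), (1, 4), (1, 6), (2, 1), (2, 2), (2, 4), (2, 6), (3, 1), (3, 2), (3, 4), (3, 6)]
Unfold 3 (reflect across v@8): 32 holes -> [(0, 1), (0, 2), (0, 4), (0, 6), (0, 9), (0, 11), (0, 13), (0, 14), (1, 1), (1, 2), (1, 4), (1, 6), (1, 9), (1, 11), (1, 13), (1, 14), (2, 1), (2, 2), (2, 4), (2, 6), (2, 9), (2, 11), (2, 13), (2, 14), (3, 1), (3, 2), (3, 4), (3, 6), (3, 9), (3, 11), (3, 13), (3, 14)]
Unfold 4 (reflect across h@4): 64 holes -> [(0, 1), (0, 2), (0, 4), (0, 6), (0, 9), (0, 11), (0, 13), (0, 14), (1, 1), (1, 2), (1, 4), (1, 6), (1, 9), (1, 11), (1, 13), (1, 14), (2, 1), (2, 2), (2, 4), (2, 6), (2, 9), (2, 11), (2, 13), (2, 14), (3, 1), (3, 2), (3, 4), (3, 6), (3, 9), (3, 11), (3, 13), (3, 14), (4, 1), (4, 2), (4, 4), (4, 6), (4, 9), (4, 11), (4, 13), (4, 14), (5, 1), (5, 2), (5, 4), (5, 6), (5, 9), (5, 11), (5, 13), (5, 14), (6, 1), (6, 2), (6, 4), (6, 6), (6, 9), (6, 11), (6, 13), (6, 14), (7, 1), (7, 2), (7, 4), (7, 6), (7, 9), (7, 11), (7, 13), (7, 14)]
Unfold 5 (reflect across h@8): 128 holes -> [(0, 1), (0, 2), (0, 4), (0, 6), (0, 9), (0, 11), (0, 13), (0, 14), (1, 1), (1, 2), (1, 4), (1, 6), (1, 9), (1, 11), (1, 13), (1, 14), (2, 1), (2, 2), (2, 4), (2, 6), (2, 9), (2, 11), (2, 13), (2, 14), (3, 1), (3, 2), (3, 4), (3, 6), (3, 9), (3, 11), (3, 13), (3, 14), (4, 1), (4, 2), (4, 4), (4, 6), (4, 9), (4, 11), (4, 13), (4, 14), (5, 1), (5, 2), (5, 4), (5, 6), (5, 9), (5, 11), (5, 13), (5, 14), (6, 1), (6, 2), (6, 4), (6, 6), (6, 9), (6, 11), (6, 13), (6, 14), (7, 1), (7, 2), (7, 4), (7, 6), (7, 9), (7, 11), (7, 13), (7, 14), (8, 1), (8, 2), (8, 4), (8, 6), (8, 9), (8, 11), (8, 13), (8, 14), (9, 1), (9, 2), (9, 4), (9, 6), (9, 9), (9, 11), (9, 13), (9, 14), (10, 1), (10, 2), (10, 4), (10, 6), (10, 9), (10, 11), (10, 13), (10, 14), (11, 1), (11, 2), (11, 4), (11, 6), (11, 9), (11, 11), (11, 13), (11, 14), (12, 1), (12, 2), (12, 4), (12, 6), (12, 9), (12, 11), (12, 13), (12, 14), (13, 1), (13, 2), (13, 4), (13, 6), (13, 9), (13, 11), (13, 13), (13, 14), (14, 1), (14, 2), (14, 4), (14, 6), (14, 9), (14, 11), (14, 13), (14, 14), (15, 1), (15, 2), (15, 4), (15, 6), (15, 9), (15, 11), (15, 13), (15, 14)]
Holes: [(0, 1), (0, 2), (0, 4), (0, 6), (0, 9), (0, 11), (0, 13), (0, 14), (1, 1), (1, 2), (1, 4), (1, 6), (1, 9), (1, 11), (1, 13), (1, 14), (2, 1), (2, 2), (2, 4), (2, 6), (2, 9), (2, 11), (2, 13), (2, 14), (3, 1), (3, 2), (3, 4), (3, 6), (3, 9), (3, 11), (3, 13), (3, 14), (4, 1), (4, 2), (4, 4), (4, 6), (4, 9), (4, 11), (4, 13), (4, 14), (5, 1), (5, 2), (5, 4), (5, 6), (5, 9), (5, 11), (5, 13), (5, 14), (6, 1), (6, 2), (6, 4), (6, 6), (6, 9), (6, 11), (6, 13), (6, 14), (7, 1), (7, 2), (7, 4), (7, 6), (7, 9), (7, 11), (7, 13), (7, 14), (8, 1), (8, 2), (8, 4), (8, 6), (8, 9), (8, 11), (8, 13), (8, 14), (9, 1), (9, 2), (9, 4), (9, 6), (9, 9), (9, 11), (9, 13), (9, 14), (10, 1), (10, 2), (10, 4), (10, 6), (10, 9), (10, 11), (10, 13), (10, 14), (11, 1), (11, 2), (11, 4), (11, 6), (11, 9), (11, 11), (11, 13), (11, 14), (12, 1), (12, 2), (12, 4), (12, 6), (12, 9), (12, 11), (12, 13), (12, 14), (13, 1), (13, 2), (13, 4), (13, 6), (13, 9), (13, 11), (13, 13), (13, 14), (14, 1), (14, 2), (14, 4), (14, 6), (14, 9), (14, 11), (14, 13), (14, 14), (15, 1), (15, 2), (15, 4), (15, 6), (15, 9), (15, 11), (15, 13), (15, 14)]

Answer: yes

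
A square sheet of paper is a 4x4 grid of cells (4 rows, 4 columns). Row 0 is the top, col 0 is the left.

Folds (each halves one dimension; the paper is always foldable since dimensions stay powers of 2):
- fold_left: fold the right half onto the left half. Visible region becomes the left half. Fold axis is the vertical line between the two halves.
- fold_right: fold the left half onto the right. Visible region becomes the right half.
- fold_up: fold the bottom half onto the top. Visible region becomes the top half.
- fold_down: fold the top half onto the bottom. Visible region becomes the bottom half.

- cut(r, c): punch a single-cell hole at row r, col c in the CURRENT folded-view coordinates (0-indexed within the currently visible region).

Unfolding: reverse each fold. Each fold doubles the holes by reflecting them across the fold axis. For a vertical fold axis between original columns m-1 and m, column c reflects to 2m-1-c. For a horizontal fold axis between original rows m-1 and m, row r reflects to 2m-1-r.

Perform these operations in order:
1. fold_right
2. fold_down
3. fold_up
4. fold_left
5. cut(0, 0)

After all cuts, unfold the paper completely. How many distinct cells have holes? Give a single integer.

Op 1 fold_right: fold axis v@2; visible region now rows[0,4) x cols[2,4) = 4x2
Op 2 fold_down: fold axis h@2; visible region now rows[2,4) x cols[2,4) = 2x2
Op 3 fold_up: fold axis h@3; visible region now rows[2,3) x cols[2,4) = 1x2
Op 4 fold_left: fold axis v@3; visible region now rows[2,3) x cols[2,3) = 1x1
Op 5 cut(0, 0): punch at orig (2,2); cuts so far [(2, 2)]; region rows[2,3) x cols[2,3) = 1x1
Unfold 1 (reflect across v@3): 2 holes -> [(2, 2), (2, 3)]
Unfold 2 (reflect across h@3): 4 holes -> [(2, 2), (2, 3), (3, 2), (3, 3)]
Unfold 3 (reflect across h@2): 8 holes -> [(0, 2), (0, 3), (1, 2), (1, 3), (2, 2), (2, 3), (3, 2), (3, 3)]
Unfold 4 (reflect across v@2): 16 holes -> [(0, 0), (0, 1), (0, 2), (0, 3), (1, 0), (1, 1), (1, 2), (1, 3), (2, 0), (2, 1), (2, 2), (2, 3), (3, 0), (3, 1), (3, 2), (3, 3)]

Answer: 16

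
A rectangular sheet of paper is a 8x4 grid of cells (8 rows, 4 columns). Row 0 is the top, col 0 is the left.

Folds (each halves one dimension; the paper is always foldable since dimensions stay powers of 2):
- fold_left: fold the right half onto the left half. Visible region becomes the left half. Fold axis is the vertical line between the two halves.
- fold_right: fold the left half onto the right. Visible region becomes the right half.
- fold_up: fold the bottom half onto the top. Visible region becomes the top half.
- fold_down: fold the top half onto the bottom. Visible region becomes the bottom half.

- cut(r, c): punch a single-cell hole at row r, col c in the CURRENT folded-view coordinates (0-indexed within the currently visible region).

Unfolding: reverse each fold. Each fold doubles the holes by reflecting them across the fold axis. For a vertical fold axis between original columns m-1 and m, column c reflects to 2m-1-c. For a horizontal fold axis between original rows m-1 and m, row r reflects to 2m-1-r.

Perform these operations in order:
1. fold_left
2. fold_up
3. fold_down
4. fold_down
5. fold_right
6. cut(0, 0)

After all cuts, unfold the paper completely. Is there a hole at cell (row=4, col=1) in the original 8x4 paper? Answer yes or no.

Answer: yes

Derivation:
Op 1 fold_left: fold axis v@2; visible region now rows[0,8) x cols[0,2) = 8x2
Op 2 fold_up: fold axis h@4; visible region now rows[0,4) x cols[0,2) = 4x2
Op 3 fold_down: fold axis h@2; visible region now rows[2,4) x cols[0,2) = 2x2
Op 4 fold_down: fold axis h@3; visible region now rows[3,4) x cols[0,2) = 1x2
Op 5 fold_right: fold axis v@1; visible region now rows[3,4) x cols[1,2) = 1x1
Op 6 cut(0, 0): punch at orig (3,1); cuts so far [(3, 1)]; region rows[3,4) x cols[1,2) = 1x1
Unfold 1 (reflect across v@1): 2 holes -> [(3, 0), (3, 1)]
Unfold 2 (reflect across h@3): 4 holes -> [(2, 0), (2, 1), (3, 0), (3, 1)]
Unfold 3 (reflect across h@2): 8 holes -> [(0, 0), (0, 1), (1, 0), (1, 1), (2, 0), (2, 1), (3, 0), (3, 1)]
Unfold 4 (reflect across h@4): 16 holes -> [(0, 0), (0, 1), (1, 0), (1, 1), (2, 0), (2, 1), (3, 0), (3, 1), (4, 0), (4, 1), (5, 0), (5, 1), (6, 0), (6, 1), (7, 0), (7, 1)]
Unfold 5 (reflect across v@2): 32 holes -> [(0, 0), (0, 1), (0, 2), (0, 3), (1, 0), (1, 1), (1, 2), (1, 3), (2, 0), (2, 1), (2, 2), (2, 3), (3, 0), (3, 1), (3, 2), (3, 3), (4, 0), (4, 1), (4, 2), (4, 3), (5, 0), (5, 1), (5, 2), (5, 3), (6, 0), (6, 1), (6, 2), (6, 3), (7, 0), (7, 1), (7, 2), (7, 3)]
Holes: [(0, 0), (0, 1), (0, 2), (0, 3), (1, 0), (1, 1), (1, 2), (1, 3), (2, 0), (2, 1), (2, 2), (2, 3), (3, 0), (3, 1), (3, 2), (3, 3), (4, 0), (4, 1), (4, 2), (4, 3), (5, 0), (5, 1), (5, 2), (5, 3), (6, 0), (6, 1), (6, 2), (6, 3), (7, 0), (7, 1), (7, 2), (7, 3)]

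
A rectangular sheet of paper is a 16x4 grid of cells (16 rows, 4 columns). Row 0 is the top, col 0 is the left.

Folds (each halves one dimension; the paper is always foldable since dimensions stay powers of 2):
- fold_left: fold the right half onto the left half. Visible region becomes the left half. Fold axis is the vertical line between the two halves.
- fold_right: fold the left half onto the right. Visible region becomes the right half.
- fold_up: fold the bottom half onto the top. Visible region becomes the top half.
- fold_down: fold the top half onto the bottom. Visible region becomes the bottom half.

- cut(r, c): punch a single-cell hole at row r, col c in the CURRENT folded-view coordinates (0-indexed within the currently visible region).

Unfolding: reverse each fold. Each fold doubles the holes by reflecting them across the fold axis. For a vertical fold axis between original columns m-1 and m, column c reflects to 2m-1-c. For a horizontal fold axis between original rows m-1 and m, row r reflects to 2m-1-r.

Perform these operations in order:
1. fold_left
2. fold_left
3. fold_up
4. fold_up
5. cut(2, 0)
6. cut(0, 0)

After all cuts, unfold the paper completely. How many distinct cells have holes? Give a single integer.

Op 1 fold_left: fold axis v@2; visible region now rows[0,16) x cols[0,2) = 16x2
Op 2 fold_left: fold axis v@1; visible region now rows[0,16) x cols[0,1) = 16x1
Op 3 fold_up: fold axis h@8; visible region now rows[0,8) x cols[0,1) = 8x1
Op 4 fold_up: fold axis h@4; visible region now rows[0,4) x cols[0,1) = 4x1
Op 5 cut(2, 0): punch at orig (2,0); cuts so far [(2, 0)]; region rows[0,4) x cols[0,1) = 4x1
Op 6 cut(0, 0): punch at orig (0,0); cuts so far [(0, 0), (2, 0)]; region rows[0,4) x cols[0,1) = 4x1
Unfold 1 (reflect across h@4): 4 holes -> [(0, 0), (2, 0), (5, 0), (7, 0)]
Unfold 2 (reflect across h@8): 8 holes -> [(0, 0), (2, 0), (5, 0), (7, 0), (8, 0), (10, 0), (13, 0), (15, 0)]
Unfold 3 (reflect across v@1): 16 holes -> [(0, 0), (0, 1), (2, 0), (2, 1), (5, 0), (5, 1), (7, 0), (7, 1), (8, 0), (8, 1), (10, 0), (10, 1), (13, 0), (13, 1), (15, 0), (15, 1)]
Unfold 4 (reflect across v@2): 32 holes -> [(0, 0), (0, 1), (0, 2), (0, 3), (2, 0), (2, 1), (2, 2), (2, 3), (5, 0), (5, 1), (5, 2), (5, 3), (7, 0), (7, 1), (7, 2), (7, 3), (8, 0), (8, 1), (8, 2), (8, 3), (10, 0), (10, 1), (10, 2), (10, 3), (13, 0), (13, 1), (13, 2), (13, 3), (15, 0), (15, 1), (15, 2), (15, 3)]

Answer: 32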